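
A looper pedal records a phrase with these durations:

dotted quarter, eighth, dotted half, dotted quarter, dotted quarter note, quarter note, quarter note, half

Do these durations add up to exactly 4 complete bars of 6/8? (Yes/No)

Yes

One bar of 6/8 = 6 eighth notes, so 4 bars = 24.
Each duration in eighth notes: dotted quarter = 3; eighth = 1; dotted half = 6; dotted quarter = 3; dotted quarter note = 3; quarter note = 2; quarter note = 2; half = 4.
Altogether 3 + 1 + 6 + 3 + 3 + 2 + 2 + 4 = 24.
24 equals 24, so the answer is Yes.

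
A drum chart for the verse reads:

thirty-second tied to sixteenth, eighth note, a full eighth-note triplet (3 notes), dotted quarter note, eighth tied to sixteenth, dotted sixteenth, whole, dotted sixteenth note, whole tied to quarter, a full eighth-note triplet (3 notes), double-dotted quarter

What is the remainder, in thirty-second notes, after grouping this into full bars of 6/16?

One bar of 6/16 = 12 thirty-second notes.
In thirty-second notes: thirty-second tied to sixteenth (thirty-second + sixteenth) = 3; eighth note = 4; a full eighth-note triplet (3 notes) (three triplet eighths span one quarter) = 8; dotted quarter note = 12; eighth tied to sixteenth (eighth + sixteenth) = 6; dotted sixteenth = 3; whole = 32; dotted sixteenth note = 3; whole tied to quarter (whole + quarter) = 40; a full eighth-note triplet (3 notes) (three triplet eighths span one quarter) = 8; double-dotted quarter = 14.
Adding: 3 + 4 + 8 + 12 + 6 + 3 + 32 + 3 + 40 + 8 + 14 = 133.
133 ÷ 12 = 11 complete bars with 1 thirty-second note remaining.

1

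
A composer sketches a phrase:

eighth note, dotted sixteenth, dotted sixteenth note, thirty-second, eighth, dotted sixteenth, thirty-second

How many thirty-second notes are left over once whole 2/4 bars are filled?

3

One bar of 2/4 = 16 thirty-second notes.
Convert each value to thirty-second notes: eighth note = 4; dotted sixteenth = 3; dotted sixteenth note = 3; thirty-second = 1; eighth = 4; dotted sixteenth = 3; thirty-second = 1.
Sum: 4 + 3 + 3 + 1 + 4 + 3 + 1 = 19.
19 ÷ 16 = 1 complete bar with 3 thirty-second notes remaining.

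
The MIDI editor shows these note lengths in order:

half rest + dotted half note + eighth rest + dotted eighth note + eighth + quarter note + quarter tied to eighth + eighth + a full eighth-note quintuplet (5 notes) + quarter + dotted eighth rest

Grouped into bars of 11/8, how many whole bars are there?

2

One bar of 11/8 = 22 sixteenth notes.
Each duration in sixteenth notes: half rest = 8; dotted half note = 12; eighth rest = 2; dotted eighth note = 3; eighth = 2; quarter note = 4; quarter tied to eighth (quarter + eighth) = 6; eighth = 2; a full eighth-note quintuplet (5 notes) (five quintuplet eighths span one half) = 8; quarter = 4; dotted eighth rest = 3.
Altogether 8 + 12 + 2 + 3 + 2 + 4 + 6 + 2 + 8 + 4 + 3 = 54.
54 ÷ 22 = 2 complete bars with 10 left over.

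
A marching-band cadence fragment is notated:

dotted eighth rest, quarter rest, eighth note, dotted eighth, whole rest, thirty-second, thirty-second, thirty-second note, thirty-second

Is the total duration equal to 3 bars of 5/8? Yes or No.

One bar of 5/8 = 20 thirty-second notes, so 3 bars = 60.
Express everything in thirty-second notes: dotted eighth rest = 6; quarter rest = 8; eighth note = 4; dotted eighth = 6; whole rest = 32; thirty-second = 1; thirty-second = 1; thirty-second note = 1; thirty-second = 1.
Total: 6 + 8 + 4 + 6 + 32 + 1 + 1 + 1 + 1 = 60.
60 equals 60, so the answer is Yes.

Yes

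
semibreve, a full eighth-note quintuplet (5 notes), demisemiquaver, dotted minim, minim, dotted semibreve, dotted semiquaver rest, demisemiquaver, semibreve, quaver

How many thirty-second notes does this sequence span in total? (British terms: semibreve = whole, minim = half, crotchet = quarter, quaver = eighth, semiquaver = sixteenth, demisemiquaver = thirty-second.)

Express everything in thirty-second notes: semibreve = 32; a full eighth-note quintuplet (5 notes) (five quintuplet eighths span one half) = 16; demisemiquaver = 1; dotted minim = 24; minim = 16; dotted semibreve = 48; dotted semiquaver rest = 3; demisemiquaver = 1; semibreve = 32; quaver = 4.
Total: 32 + 16 + 1 + 24 + 16 + 48 + 3 + 1 + 32 + 4 = 177 thirty-second notes.

177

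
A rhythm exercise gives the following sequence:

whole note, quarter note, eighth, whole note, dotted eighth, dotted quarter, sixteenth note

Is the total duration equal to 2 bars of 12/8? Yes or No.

Yes

One bar of 12/8 = 24 sixteenth notes, so 2 bars = 48.
Convert each value to sixteenth notes: whole note = 16; quarter note = 4; eighth = 2; whole note = 16; dotted eighth = 3; dotted quarter = 6; sixteenth note = 1.
Altogether 16 + 4 + 2 + 16 + 3 + 6 + 1 = 48.
48 equals 48, so the answer is Yes.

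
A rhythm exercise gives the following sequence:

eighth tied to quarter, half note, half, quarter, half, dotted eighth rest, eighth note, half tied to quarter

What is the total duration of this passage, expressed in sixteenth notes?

51

Convert each value to sixteenth notes: eighth tied to quarter (eighth + quarter) = 6; half note = 8; half = 8; quarter = 4; half = 8; dotted eighth rest = 3; eighth note = 2; half tied to quarter (half + quarter) = 12.
Adding: 6 + 8 + 8 + 4 + 8 + 3 + 2 + 12 = 51 sixteenth notes.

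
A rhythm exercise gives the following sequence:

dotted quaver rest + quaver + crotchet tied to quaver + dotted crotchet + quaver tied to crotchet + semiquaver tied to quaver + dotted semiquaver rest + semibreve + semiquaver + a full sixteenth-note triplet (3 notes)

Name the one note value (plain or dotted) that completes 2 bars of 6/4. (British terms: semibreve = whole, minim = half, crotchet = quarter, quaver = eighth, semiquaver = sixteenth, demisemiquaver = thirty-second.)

dotted sixteenth note

2 bars of 6/4 = 96 thirty-second notes.
Each duration in thirty-second notes: dotted quaver rest = 6; quaver = 4; crotchet tied to quaver (crotchet + quaver) = 12; dotted crotchet = 12; quaver tied to crotchet (quaver + crotchet) = 12; semiquaver tied to quaver (semiquaver + quaver) = 6; dotted semiquaver rest = 3; semibreve = 32; semiquaver = 2; a full sixteenth-note triplet (3 notes) (three triplet sixteenths span one eighth) = 4.
Adding: 6 + 4 + 12 + 12 + 12 + 6 + 3 + 32 + 2 + 4 = 93.
Remaining: 96 − 93 = 3 thirty-second notes, which is a dotted sixteenth note.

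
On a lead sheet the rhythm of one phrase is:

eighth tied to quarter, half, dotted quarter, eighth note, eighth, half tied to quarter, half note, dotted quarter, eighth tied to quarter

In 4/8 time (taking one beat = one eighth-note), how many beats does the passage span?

28

One eighth-note beat = 2 sixteenth notes.
Express everything in sixteenth notes: eighth tied to quarter (eighth + quarter) = 6; half = 8; dotted quarter = 6; eighth note = 2; eighth = 2; half tied to quarter (half + quarter) = 12; half note = 8; dotted quarter = 6; eighth tied to quarter (eighth + quarter) = 6.
Adding: 6 + 8 + 6 + 2 + 2 + 12 + 8 + 6 + 6 = 56.
56 ÷ 2 = 28 beats.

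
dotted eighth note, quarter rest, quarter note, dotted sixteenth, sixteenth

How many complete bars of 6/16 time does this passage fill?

2

One bar of 6/16 = 12 thirty-second notes.
Working in thirty-second notes: dotted eighth note = 6; quarter rest = 8; quarter note = 8; dotted sixteenth = 3; sixteenth = 2.
Adding: 6 + 8 + 8 + 3 + 2 = 27.
27 ÷ 12 = 2 complete bars with 3 left over.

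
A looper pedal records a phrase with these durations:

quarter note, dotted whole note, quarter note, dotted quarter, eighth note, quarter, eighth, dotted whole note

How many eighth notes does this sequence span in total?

35

Express everything in eighth notes: quarter note = 2; dotted whole note = 12; quarter note = 2; dotted quarter = 3; eighth note = 1; quarter = 2; eighth = 1; dotted whole note = 12.
Sum: 2 + 12 + 2 + 3 + 1 + 2 + 1 + 12 = 35 eighth notes.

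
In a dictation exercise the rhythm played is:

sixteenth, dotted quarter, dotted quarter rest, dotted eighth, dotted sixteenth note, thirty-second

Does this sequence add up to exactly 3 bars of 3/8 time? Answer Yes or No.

Yes

One bar of 3/8 = 12 thirty-second notes, so 3 bars = 36.
Working in thirty-second notes: sixteenth = 2; dotted quarter = 12; dotted quarter rest = 12; dotted eighth = 6; dotted sixteenth note = 3; thirty-second = 1.
Adding: 2 + 12 + 12 + 6 + 3 + 1 = 36.
36 equals 36, so the answer is Yes.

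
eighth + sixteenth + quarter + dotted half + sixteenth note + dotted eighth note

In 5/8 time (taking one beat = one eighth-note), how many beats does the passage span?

11.5

One eighth-note beat = 2 sixteenth notes.
Convert each value to sixteenth notes: eighth = 2; sixteenth = 1; quarter = 4; dotted half = 12; sixteenth note = 1; dotted eighth note = 3.
Adding: 2 + 1 + 4 + 12 + 1 + 3 = 23.
23 ÷ 2 = 11.5 beats.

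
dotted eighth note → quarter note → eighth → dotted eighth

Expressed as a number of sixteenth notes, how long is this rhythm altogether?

12

Working in sixteenth notes: dotted eighth note = 3; quarter note = 4; eighth = 2; dotted eighth = 3.
Adding: 3 + 4 + 2 + 3 = 12 sixteenth notes.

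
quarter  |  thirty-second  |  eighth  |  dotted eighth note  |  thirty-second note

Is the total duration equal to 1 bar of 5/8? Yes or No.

One bar of 5/8 = 20 thirty-second notes.
Convert each value to thirty-second notes: quarter = 8; thirty-second = 1; eighth = 4; dotted eighth note = 6; thirty-second note = 1.
Altogether 8 + 1 + 4 + 6 + 1 = 20.
20 equals 20, so the answer is Yes.

Yes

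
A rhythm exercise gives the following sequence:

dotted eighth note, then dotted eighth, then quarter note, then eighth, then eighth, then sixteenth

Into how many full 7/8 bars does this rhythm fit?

One bar of 7/8 = 14 sixteenth notes.
Express everything in sixteenth notes: dotted eighth note = 3; dotted eighth = 3; quarter note = 4; eighth = 2; eighth = 2; sixteenth = 1.
Total: 3 + 3 + 4 + 2 + 2 + 1 = 15.
15 ÷ 14 = 1 complete bar with 1 left over.

1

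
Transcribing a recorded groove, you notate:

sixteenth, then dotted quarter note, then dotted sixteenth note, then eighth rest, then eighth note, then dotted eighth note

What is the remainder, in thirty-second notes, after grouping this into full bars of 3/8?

7

One bar of 3/8 = 12 thirty-second notes.
Convert each value to thirty-second notes: sixteenth = 2; dotted quarter note = 12; dotted sixteenth note = 3; eighth rest = 4; eighth note = 4; dotted eighth note = 6.
Sum: 2 + 12 + 3 + 4 + 4 + 6 = 31.
31 ÷ 12 = 2 complete bars with 7 thirty-second notes remaining.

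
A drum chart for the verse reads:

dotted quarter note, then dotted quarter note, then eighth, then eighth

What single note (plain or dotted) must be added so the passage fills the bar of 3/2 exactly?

half note

The bar of 3/2 = 12 eighth notes.
Working in eighth notes: dotted quarter note = 3; dotted quarter note = 3; eighth = 1; eighth = 1.
Altogether 3 + 3 + 1 + 1 = 8.
Remaining: 12 − 8 = 4 eighth notes, which is a half note.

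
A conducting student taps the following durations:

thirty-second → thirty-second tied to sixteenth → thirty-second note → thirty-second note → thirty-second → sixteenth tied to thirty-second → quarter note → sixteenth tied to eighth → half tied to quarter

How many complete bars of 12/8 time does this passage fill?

One bar of 12/8 = 48 thirty-second notes.
Express everything in thirty-second notes: thirty-second = 1; thirty-second tied to sixteenth (thirty-second + sixteenth) = 3; thirty-second note = 1; thirty-second note = 1; thirty-second = 1; sixteenth tied to thirty-second (sixteenth + thirty-second) = 3; quarter note = 8; sixteenth tied to eighth (sixteenth + eighth) = 6; half tied to quarter (half + quarter) = 24.
Sum: 1 + 3 + 1 + 1 + 1 + 3 + 8 + 6 + 24 = 48.
48 ÷ 48 = 1 complete bar with 0 left over.

1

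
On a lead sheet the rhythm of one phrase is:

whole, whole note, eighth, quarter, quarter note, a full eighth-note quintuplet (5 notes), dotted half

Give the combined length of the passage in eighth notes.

31

Working in eighth notes: whole = 8; whole note = 8; eighth = 1; quarter = 2; quarter note = 2; a full eighth-note quintuplet (5 notes) (five quintuplet eighths span one half) = 4; dotted half = 6.
Altogether 8 + 8 + 1 + 2 + 2 + 4 + 6 = 31 eighth notes.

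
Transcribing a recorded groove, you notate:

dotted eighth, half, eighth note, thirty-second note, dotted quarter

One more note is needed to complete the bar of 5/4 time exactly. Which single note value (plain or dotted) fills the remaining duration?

thirty-second note

The bar of 5/4 = 40 thirty-second notes.
Convert each value to thirty-second notes: dotted eighth = 6; half = 16; eighth note = 4; thirty-second note = 1; dotted quarter = 12.
Sum: 6 + 16 + 4 + 1 + 12 = 39.
Remaining: 40 − 39 = 1 thirty-second note, which is a thirty-second note.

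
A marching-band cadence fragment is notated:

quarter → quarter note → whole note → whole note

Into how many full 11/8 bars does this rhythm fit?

1

One bar of 11/8 = 11 eighth notes.
Each duration in eighth notes: quarter = 2; quarter note = 2; whole note = 8; whole note = 8.
Altogether 2 + 2 + 8 + 8 = 20.
20 ÷ 11 = 1 complete bar with 9 left over.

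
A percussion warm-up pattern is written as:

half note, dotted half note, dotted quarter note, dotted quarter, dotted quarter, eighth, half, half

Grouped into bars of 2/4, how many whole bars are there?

7

One bar of 2/4 = 4 eighth notes.
Working in eighth notes: half note = 4; dotted half note = 6; dotted quarter note = 3; dotted quarter = 3; dotted quarter = 3; eighth = 1; half = 4; half = 4.
Adding: 4 + 6 + 3 + 3 + 3 + 1 + 4 + 4 = 28.
28 ÷ 4 = 7 complete bars with 0 left over.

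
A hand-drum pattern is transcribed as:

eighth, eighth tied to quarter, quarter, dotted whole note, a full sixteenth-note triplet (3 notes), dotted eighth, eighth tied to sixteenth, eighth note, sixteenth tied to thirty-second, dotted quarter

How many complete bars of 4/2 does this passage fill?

1

One bar of 4/2 = 64 thirty-second notes.
Express everything in thirty-second notes: eighth = 4; eighth tied to quarter (eighth + quarter) = 12; quarter = 8; dotted whole note = 48; a full sixteenth-note triplet (3 notes) (three triplet sixteenths span one eighth) = 4; dotted eighth = 6; eighth tied to sixteenth (eighth + sixteenth) = 6; eighth note = 4; sixteenth tied to thirty-second (sixteenth + thirty-second) = 3; dotted quarter = 12.
Sum: 4 + 12 + 8 + 48 + 4 + 6 + 6 + 4 + 3 + 12 = 107.
107 ÷ 64 = 1 complete bar with 43 left over.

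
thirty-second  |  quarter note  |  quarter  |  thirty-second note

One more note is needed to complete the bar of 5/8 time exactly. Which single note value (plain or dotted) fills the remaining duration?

The bar of 5/8 = 20 thirty-second notes.
Convert each value to thirty-second notes: thirty-second = 1; quarter note = 8; quarter = 8; thirty-second note = 1.
Sum: 1 + 8 + 8 + 1 = 18.
Remaining: 20 − 18 = 2 thirty-second notes, which is a sixteenth note.

sixteenth note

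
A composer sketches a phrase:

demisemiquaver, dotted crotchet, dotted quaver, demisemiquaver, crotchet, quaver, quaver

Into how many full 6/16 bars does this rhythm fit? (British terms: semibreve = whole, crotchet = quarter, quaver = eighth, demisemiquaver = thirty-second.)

One bar of 6/16 = 12 thirty-second notes.
Express everything in thirty-second notes: demisemiquaver = 1; dotted crotchet = 12; dotted quaver = 6; demisemiquaver = 1; crotchet = 8; quaver = 4; quaver = 4.
Altogether 1 + 12 + 6 + 1 + 8 + 4 + 4 = 36.
36 ÷ 12 = 3 complete bars with 0 left over.

3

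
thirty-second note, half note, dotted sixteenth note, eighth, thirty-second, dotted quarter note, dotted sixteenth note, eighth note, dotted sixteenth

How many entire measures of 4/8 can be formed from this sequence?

2

One bar of 4/8 = 16 thirty-second notes.
Express everything in thirty-second notes: thirty-second note = 1; half note = 16; dotted sixteenth note = 3; eighth = 4; thirty-second = 1; dotted quarter note = 12; dotted sixteenth note = 3; eighth note = 4; dotted sixteenth = 3.
Altogether 1 + 16 + 3 + 4 + 1 + 12 + 3 + 4 + 3 = 47.
47 ÷ 16 = 2 complete bars with 15 left over.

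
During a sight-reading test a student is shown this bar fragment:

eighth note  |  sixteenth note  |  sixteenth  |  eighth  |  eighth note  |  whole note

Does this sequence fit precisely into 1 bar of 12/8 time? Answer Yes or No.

Yes

One bar of 12/8 = 24 sixteenth notes.
Each duration in sixteenth notes: eighth note = 2; sixteenth note = 1; sixteenth = 1; eighth = 2; eighth note = 2; whole note = 16.
Altogether 2 + 1 + 1 + 2 + 2 + 16 = 24.
24 equals 24, so the answer is Yes.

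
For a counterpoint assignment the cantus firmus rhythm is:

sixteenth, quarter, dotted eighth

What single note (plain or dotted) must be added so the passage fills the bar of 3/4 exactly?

The bar of 3/4 = 12 sixteenth notes.
In sixteenth notes: sixteenth = 1; quarter = 4; dotted eighth = 3.
Sum: 1 + 4 + 3 = 8.
Remaining: 12 − 8 = 4 sixteenth notes, which is a quarter note.

quarter note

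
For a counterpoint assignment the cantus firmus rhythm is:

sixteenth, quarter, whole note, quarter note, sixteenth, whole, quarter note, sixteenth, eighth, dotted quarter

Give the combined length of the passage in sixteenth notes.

Working in sixteenth notes: sixteenth = 1; quarter = 4; whole note = 16; quarter note = 4; sixteenth = 1; whole = 16; quarter note = 4; sixteenth = 1; eighth = 2; dotted quarter = 6.
Total: 1 + 4 + 16 + 4 + 1 + 16 + 4 + 1 + 2 + 6 = 55 sixteenth notes.

55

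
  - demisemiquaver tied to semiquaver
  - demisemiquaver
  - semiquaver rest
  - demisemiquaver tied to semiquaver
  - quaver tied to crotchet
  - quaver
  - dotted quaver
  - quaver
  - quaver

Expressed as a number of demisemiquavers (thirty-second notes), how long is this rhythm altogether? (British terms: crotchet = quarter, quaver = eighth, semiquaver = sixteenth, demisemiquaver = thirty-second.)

In thirty-second notes: demisemiquaver tied to semiquaver (demisemiquaver + semiquaver) = 3; demisemiquaver = 1; semiquaver rest = 2; demisemiquaver tied to semiquaver (demisemiquaver + semiquaver) = 3; quaver tied to crotchet (quaver + crotchet) = 12; quaver = 4; dotted quaver = 6; quaver = 4; quaver = 4.
Altogether 3 + 1 + 2 + 3 + 12 + 4 + 6 + 4 + 4 = 39 thirty-second notes.

39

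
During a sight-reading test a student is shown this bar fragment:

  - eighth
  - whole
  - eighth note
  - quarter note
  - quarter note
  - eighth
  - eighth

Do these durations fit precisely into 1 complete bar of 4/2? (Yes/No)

One bar of 4/2 = 16 eighth notes.
Each duration in eighth notes: eighth = 1; whole = 8; eighth note = 1; quarter note = 2; quarter note = 2; eighth = 1; eighth = 1.
Altogether 1 + 8 + 1 + 2 + 2 + 1 + 1 = 16.
16 equals 16, so the answer is Yes.

Yes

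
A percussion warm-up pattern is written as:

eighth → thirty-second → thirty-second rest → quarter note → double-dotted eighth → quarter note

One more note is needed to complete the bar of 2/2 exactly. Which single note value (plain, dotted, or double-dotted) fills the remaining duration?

The bar of 2/2 = 32 thirty-second notes.
In thirty-second notes: eighth = 4; thirty-second = 1; thirty-second rest = 1; quarter note = 8; double-dotted eighth = 7; quarter note = 8.
Adding: 4 + 1 + 1 + 8 + 7 + 8 = 29.
Remaining: 32 − 29 = 3 thirty-second notes, which is a dotted sixteenth note.

dotted sixteenth note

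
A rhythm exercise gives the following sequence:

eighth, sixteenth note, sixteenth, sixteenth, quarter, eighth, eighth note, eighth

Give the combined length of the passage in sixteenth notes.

15

In sixteenth notes: eighth = 2; sixteenth note = 1; sixteenth = 1; sixteenth = 1; quarter = 4; eighth = 2; eighth note = 2; eighth = 2.
Sum: 2 + 1 + 1 + 1 + 4 + 2 + 2 + 2 = 15 sixteenth notes.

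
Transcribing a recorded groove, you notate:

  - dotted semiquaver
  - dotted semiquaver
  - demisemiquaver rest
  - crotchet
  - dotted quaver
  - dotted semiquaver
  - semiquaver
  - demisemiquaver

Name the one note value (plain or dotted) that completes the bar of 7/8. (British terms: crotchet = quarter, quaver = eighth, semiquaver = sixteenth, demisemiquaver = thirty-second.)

The bar of 7/8 = 28 thirty-second notes.
Convert each value to thirty-second notes: dotted semiquaver = 3; dotted semiquaver = 3; demisemiquaver rest = 1; crotchet = 8; dotted quaver = 6; dotted semiquaver = 3; semiquaver = 2; demisemiquaver = 1.
Altogether 3 + 3 + 1 + 8 + 6 + 3 + 2 + 1 = 27.
Remaining: 28 − 27 = 1 thirty-second note, which is a thirty-second note.

thirty-second note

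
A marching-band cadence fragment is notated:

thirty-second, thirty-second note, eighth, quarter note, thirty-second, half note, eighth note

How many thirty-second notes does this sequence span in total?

Working in thirty-second notes: thirty-second = 1; thirty-second note = 1; eighth = 4; quarter note = 8; thirty-second = 1; half note = 16; eighth note = 4.
Total: 1 + 1 + 4 + 8 + 1 + 16 + 4 = 35 thirty-second notes.

35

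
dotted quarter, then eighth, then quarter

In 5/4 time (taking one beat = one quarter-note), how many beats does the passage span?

3

One quarter-note beat = 2 eighth notes.
Convert each value to eighth notes: dotted quarter = 3; eighth = 1; quarter = 2.
Altogether 3 + 1 + 2 = 6.
6 ÷ 2 = 3 beats.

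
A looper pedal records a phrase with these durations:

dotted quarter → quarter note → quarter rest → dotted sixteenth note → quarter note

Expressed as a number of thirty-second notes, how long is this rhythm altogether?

Express everything in thirty-second notes: dotted quarter = 12; quarter note = 8; quarter rest = 8; dotted sixteenth note = 3; quarter note = 8.
Sum: 12 + 8 + 8 + 3 + 8 = 39 thirty-second notes.

39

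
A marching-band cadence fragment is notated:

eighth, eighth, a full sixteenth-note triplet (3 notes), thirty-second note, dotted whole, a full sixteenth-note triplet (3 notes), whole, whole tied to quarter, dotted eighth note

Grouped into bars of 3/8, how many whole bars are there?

11

One bar of 3/8 = 12 thirty-second notes.
In thirty-second notes: eighth = 4; eighth = 4; a full sixteenth-note triplet (3 notes) (three triplet sixteenths span one eighth) = 4; thirty-second note = 1; dotted whole = 48; a full sixteenth-note triplet (3 notes) (three triplet sixteenths span one eighth) = 4; whole = 32; whole tied to quarter (whole + quarter) = 40; dotted eighth note = 6.
Altogether 4 + 4 + 4 + 1 + 48 + 4 + 32 + 40 + 6 = 143.
143 ÷ 12 = 11 complete bars with 11 left over.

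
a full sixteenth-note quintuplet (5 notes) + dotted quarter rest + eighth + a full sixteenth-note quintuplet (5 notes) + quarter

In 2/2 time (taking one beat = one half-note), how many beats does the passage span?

One half-note beat = 4 eighth notes.
Each duration in eighth notes: a full sixteenth-note quintuplet (5 notes) (five quintuplet sixteenths span one quarter) = 2; dotted quarter rest = 3; eighth = 1; a full sixteenth-note quintuplet (5 notes) (five quintuplet sixteenths span one quarter) = 2; quarter = 2.
Total: 2 + 3 + 1 + 2 + 2 = 10.
10 ÷ 4 = 2.5 beats.

2.5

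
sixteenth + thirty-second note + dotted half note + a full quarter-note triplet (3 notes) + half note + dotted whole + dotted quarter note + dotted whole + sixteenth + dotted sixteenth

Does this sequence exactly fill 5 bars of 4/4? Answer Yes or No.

One bar of 4/4 = 32 thirty-second notes, so 5 bars = 160.
Express everything in thirty-second notes: sixteenth = 2; thirty-second note = 1; dotted half note = 24; a full quarter-note triplet (3 notes) (three triplet quarters span one half) = 16; half note = 16; dotted whole = 48; dotted quarter note = 12; dotted whole = 48; sixteenth = 2; dotted sixteenth = 3.
Altogether 2 + 1 + 24 + 16 + 16 + 48 + 12 + 48 + 2 + 3 = 172.
172 exceeds 160, so the answer is No.

No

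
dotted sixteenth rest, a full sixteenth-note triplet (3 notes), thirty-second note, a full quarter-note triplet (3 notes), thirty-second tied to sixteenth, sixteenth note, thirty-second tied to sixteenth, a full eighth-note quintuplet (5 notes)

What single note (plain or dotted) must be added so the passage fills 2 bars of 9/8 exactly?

2 bars of 9/8 = 72 thirty-second notes.
In thirty-second notes: dotted sixteenth rest = 3; a full sixteenth-note triplet (3 notes) (three triplet sixteenths span one eighth) = 4; thirty-second note = 1; a full quarter-note triplet (3 notes) (three triplet quarters span one half) = 16; thirty-second tied to sixteenth (thirty-second + sixteenth) = 3; sixteenth note = 2; thirty-second tied to sixteenth (thirty-second + sixteenth) = 3; a full eighth-note quintuplet (5 notes) (five quintuplet eighths span one half) = 16.
Sum: 3 + 4 + 1 + 16 + 3 + 2 + 3 + 16 = 48.
Remaining: 72 − 48 = 24 thirty-second notes, which is a dotted half note.

dotted half note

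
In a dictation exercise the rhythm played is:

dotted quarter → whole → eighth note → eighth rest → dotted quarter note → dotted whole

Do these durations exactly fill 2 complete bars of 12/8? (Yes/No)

No

One bar of 12/8 = 12 eighth notes, so 2 bars = 24.
Each duration in eighth notes: dotted quarter = 3; whole = 8; eighth note = 1; eighth rest = 1; dotted quarter note = 3; dotted whole = 12.
Total: 3 + 8 + 1 + 1 + 3 + 12 = 28.
28 exceeds 24, so the answer is No.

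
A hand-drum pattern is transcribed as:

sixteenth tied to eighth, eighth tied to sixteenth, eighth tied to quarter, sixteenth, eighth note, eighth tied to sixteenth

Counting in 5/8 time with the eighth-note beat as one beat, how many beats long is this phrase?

One eighth-note beat = 2 sixteenth notes.
Convert each value to sixteenth notes: sixteenth tied to eighth (sixteenth + eighth) = 3; eighth tied to sixteenth (eighth + sixteenth) = 3; eighth tied to quarter (eighth + quarter) = 6; sixteenth = 1; eighth note = 2; eighth tied to sixteenth (eighth + sixteenth) = 3.
Sum: 3 + 3 + 6 + 1 + 2 + 3 = 18.
18 ÷ 2 = 9 beats.

9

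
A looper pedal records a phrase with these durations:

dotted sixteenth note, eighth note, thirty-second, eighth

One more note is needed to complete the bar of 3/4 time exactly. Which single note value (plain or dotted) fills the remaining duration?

The bar of 3/4 = 24 thirty-second notes.
Express everything in thirty-second notes: dotted sixteenth note = 3; eighth note = 4; thirty-second = 1; eighth = 4.
Altogether 3 + 4 + 1 + 4 = 12.
Remaining: 24 − 12 = 12 thirty-second notes, which is a dotted quarter note.

dotted quarter note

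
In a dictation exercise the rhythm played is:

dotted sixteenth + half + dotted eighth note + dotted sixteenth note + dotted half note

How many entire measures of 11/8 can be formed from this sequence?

1

One bar of 11/8 = 44 thirty-second notes.
Each duration in thirty-second notes: dotted sixteenth = 3; half = 16; dotted eighth note = 6; dotted sixteenth note = 3; dotted half note = 24.
Altogether 3 + 16 + 6 + 3 + 24 = 52.
52 ÷ 44 = 1 complete bar with 8 left over.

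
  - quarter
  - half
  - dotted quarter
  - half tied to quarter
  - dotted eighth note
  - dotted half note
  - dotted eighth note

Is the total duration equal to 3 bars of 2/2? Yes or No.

Yes

One bar of 2/2 = 16 sixteenth notes, so 3 bars = 48.
In sixteenth notes: quarter = 4; half = 8; dotted quarter = 6; half tied to quarter (half + quarter) = 12; dotted eighth note = 3; dotted half note = 12; dotted eighth note = 3.
Total: 4 + 8 + 6 + 12 + 3 + 12 + 3 = 48.
48 equals 48, so the answer is Yes.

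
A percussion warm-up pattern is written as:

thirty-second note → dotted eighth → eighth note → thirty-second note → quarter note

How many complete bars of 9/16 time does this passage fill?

One bar of 9/16 = 18 thirty-second notes.
In thirty-second notes: thirty-second note = 1; dotted eighth = 6; eighth note = 4; thirty-second note = 1; quarter note = 8.
Sum: 1 + 6 + 4 + 1 + 8 = 20.
20 ÷ 18 = 1 complete bar with 2 left over.

1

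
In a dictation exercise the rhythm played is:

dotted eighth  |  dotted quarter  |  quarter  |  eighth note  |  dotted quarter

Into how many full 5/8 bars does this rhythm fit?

One bar of 5/8 = 10 sixteenth notes.
Convert each value to sixteenth notes: dotted eighth = 3; dotted quarter = 6; quarter = 4; eighth note = 2; dotted quarter = 6.
Altogether 3 + 6 + 4 + 2 + 6 = 21.
21 ÷ 10 = 2 complete bars with 1 left over.

2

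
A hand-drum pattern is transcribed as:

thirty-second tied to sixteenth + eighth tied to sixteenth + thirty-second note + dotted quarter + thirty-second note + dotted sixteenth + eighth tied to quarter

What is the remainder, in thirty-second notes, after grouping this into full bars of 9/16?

One bar of 9/16 = 18 thirty-second notes.
Each duration in thirty-second notes: thirty-second tied to sixteenth (thirty-second + sixteenth) = 3; eighth tied to sixteenth (eighth + sixteenth) = 6; thirty-second note = 1; dotted quarter = 12; thirty-second note = 1; dotted sixteenth = 3; eighth tied to quarter (eighth + quarter) = 12.
Altogether 3 + 6 + 1 + 12 + 1 + 3 + 12 = 38.
38 ÷ 18 = 2 complete bars with 2 thirty-second notes remaining.

2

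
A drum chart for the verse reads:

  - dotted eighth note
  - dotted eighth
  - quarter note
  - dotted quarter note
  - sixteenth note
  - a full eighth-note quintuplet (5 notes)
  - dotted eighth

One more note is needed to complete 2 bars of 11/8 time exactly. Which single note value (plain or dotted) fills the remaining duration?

2 bars of 11/8 = 44 sixteenth notes.
Convert each value to sixteenth notes: dotted eighth note = 3; dotted eighth = 3; quarter note = 4; dotted quarter note = 6; sixteenth note = 1; a full eighth-note quintuplet (5 notes) (five quintuplet eighths span one half) = 8; dotted eighth = 3.
Altogether 3 + 3 + 4 + 6 + 1 + 8 + 3 = 28.
Remaining: 44 − 28 = 16 sixteenth notes, which is a whole note.

whole note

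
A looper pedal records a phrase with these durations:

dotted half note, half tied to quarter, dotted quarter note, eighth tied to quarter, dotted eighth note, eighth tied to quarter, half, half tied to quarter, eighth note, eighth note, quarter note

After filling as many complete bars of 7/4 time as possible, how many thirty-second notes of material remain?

34

One bar of 7/4 = 28 sixteenth notes.
Working in sixteenth notes: dotted half note = 12; half tied to quarter (half + quarter) = 12; dotted quarter note = 6; eighth tied to quarter (eighth + quarter) = 6; dotted eighth note = 3; eighth tied to quarter (eighth + quarter) = 6; half = 8; half tied to quarter (half + quarter) = 12; eighth note = 2; eighth note = 2; quarter note = 4.
Total: 12 + 12 + 6 + 6 + 3 + 6 + 8 + 12 + 2 + 2 + 4 = 73.
73 ÷ 28 = 2 complete bars with 17 sixteenth notes remaining = 34 thirty-second notes.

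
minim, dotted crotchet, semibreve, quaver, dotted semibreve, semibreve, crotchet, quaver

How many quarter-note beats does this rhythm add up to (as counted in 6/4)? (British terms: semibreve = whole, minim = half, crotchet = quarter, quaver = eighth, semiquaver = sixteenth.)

19.5

One quarter-note beat = 2 eighth notes.
Convert each value to eighth notes: minim = 4; dotted crotchet = 3; semibreve = 8; quaver = 1; dotted semibreve = 12; semibreve = 8; crotchet = 2; quaver = 1.
Adding: 4 + 3 + 8 + 1 + 12 + 8 + 2 + 1 = 39.
39 ÷ 2 = 19.5 beats.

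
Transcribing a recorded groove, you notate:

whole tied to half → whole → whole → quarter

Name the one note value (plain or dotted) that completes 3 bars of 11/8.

dotted quarter note

3 bars of 11/8 = 33 eighth notes.
Convert each value to eighth notes: whole tied to half (whole + half) = 12; whole = 8; whole = 8; quarter = 2.
Altogether 12 + 8 + 8 + 2 = 30.
Remaining: 33 − 30 = 3 eighth notes, which is a dotted quarter note.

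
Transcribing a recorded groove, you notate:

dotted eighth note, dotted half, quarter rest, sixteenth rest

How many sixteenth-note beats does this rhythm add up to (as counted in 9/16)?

One sixteenth-note beat = 2 thirty-second notes.
Express everything in thirty-second notes: dotted eighth note = 6; dotted half = 24; quarter rest = 8; sixteenth rest = 2.
Total: 6 + 24 + 8 + 2 = 40.
40 ÷ 2 = 20 beats.

20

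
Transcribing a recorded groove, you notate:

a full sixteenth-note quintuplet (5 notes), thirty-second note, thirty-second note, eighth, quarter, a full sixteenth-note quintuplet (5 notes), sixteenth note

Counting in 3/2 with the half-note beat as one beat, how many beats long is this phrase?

One half-note beat = 16 thirty-second notes.
Working in thirty-second notes: a full sixteenth-note quintuplet (5 notes) (five quintuplet sixteenths span one quarter) = 8; thirty-second note = 1; thirty-second note = 1; eighth = 4; quarter = 8; a full sixteenth-note quintuplet (5 notes) (five quintuplet sixteenths span one quarter) = 8; sixteenth note = 2.
Adding: 8 + 1 + 1 + 4 + 8 + 8 + 2 = 32.
32 ÷ 16 = 2 beats.

2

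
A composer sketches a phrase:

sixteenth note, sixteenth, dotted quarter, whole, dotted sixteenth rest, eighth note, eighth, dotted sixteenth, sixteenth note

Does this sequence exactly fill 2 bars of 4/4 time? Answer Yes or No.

One bar of 4/4 = 32 thirty-second notes, so 2 bars = 64.
Express everything in thirty-second notes: sixteenth note = 2; sixteenth = 2; dotted quarter = 12; whole = 32; dotted sixteenth rest = 3; eighth note = 4; eighth = 4; dotted sixteenth = 3; sixteenth note = 2.
Adding: 2 + 2 + 12 + 32 + 3 + 4 + 4 + 3 + 2 = 64.
64 equals 64, so the answer is Yes.

Yes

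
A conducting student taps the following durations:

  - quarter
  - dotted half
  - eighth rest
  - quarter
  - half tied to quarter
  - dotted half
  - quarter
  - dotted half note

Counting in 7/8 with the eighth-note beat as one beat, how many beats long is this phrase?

31

One eighth-note beat = 2 sixteenth notes.
Working in sixteenth notes: quarter = 4; dotted half = 12; eighth rest = 2; quarter = 4; half tied to quarter (half + quarter) = 12; dotted half = 12; quarter = 4; dotted half note = 12.
Altogether 4 + 12 + 2 + 4 + 12 + 12 + 4 + 12 = 62.
62 ÷ 2 = 31 beats.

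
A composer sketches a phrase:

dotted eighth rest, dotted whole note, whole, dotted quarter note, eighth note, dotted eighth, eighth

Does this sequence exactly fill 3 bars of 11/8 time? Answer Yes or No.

One bar of 11/8 = 22 sixteenth notes, so 3 bars = 66.
Each duration in sixteenth notes: dotted eighth rest = 3; dotted whole note = 24; whole = 16; dotted quarter note = 6; eighth note = 2; dotted eighth = 3; eighth = 2.
Total: 3 + 24 + 16 + 6 + 2 + 3 + 2 = 56.
56 falls short of 66, so the answer is No.

No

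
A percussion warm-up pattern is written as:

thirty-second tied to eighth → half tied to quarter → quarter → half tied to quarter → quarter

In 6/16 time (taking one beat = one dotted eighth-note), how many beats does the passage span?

11.5

One dotted eighth-note beat = 6 thirty-second notes.
In thirty-second notes: thirty-second tied to eighth (thirty-second + eighth) = 5; half tied to quarter (half + quarter) = 24; quarter = 8; half tied to quarter (half + quarter) = 24; quarter = 8.
Total: 5 + 24 + 8 + 24 + 8 = 69.
69 ÷ 6 = 11.5 beats.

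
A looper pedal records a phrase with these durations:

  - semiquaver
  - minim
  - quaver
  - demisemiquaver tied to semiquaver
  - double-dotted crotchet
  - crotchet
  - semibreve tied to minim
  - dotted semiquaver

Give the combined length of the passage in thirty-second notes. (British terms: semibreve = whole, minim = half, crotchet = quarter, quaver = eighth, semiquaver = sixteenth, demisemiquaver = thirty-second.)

98

Convert each value to thirty-second notes: semiquaver = 2; minim = 16; quaver = 4; demisemiquaver tied to semiquaver (demisemiquaver + semiquaver) = 3; double-dotted crotchet = 14; crotchet = 8; semibreve tied to minim (semibreve + minim) = 48; dotted semiquaver = 3.
Altogether 2 + 16 + 4 + 3 + 14 + 8 + 48 + 3 = 98 thirty-second notes.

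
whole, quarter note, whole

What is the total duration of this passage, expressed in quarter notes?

9

Convert each value to quarter notes: whole = 4; quarter note = 1; whole = 4.
Adding: 4 + 1 + 4 = 9 quarter notes.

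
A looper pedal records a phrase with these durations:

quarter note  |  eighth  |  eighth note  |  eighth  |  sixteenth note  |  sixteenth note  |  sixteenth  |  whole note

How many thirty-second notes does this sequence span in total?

Express everything in thirty-second notes: quarter note = 8; eighth = 4; eighth note = 4; eighth = 4; sixteenth note = 2; sixteenth note = 2; sixteenth = 2; whole note = 32.
Altogether 8 + 4 + 4 + 4 + 2 + 2 + 2 + 32 = 58 thirty-second notes.

58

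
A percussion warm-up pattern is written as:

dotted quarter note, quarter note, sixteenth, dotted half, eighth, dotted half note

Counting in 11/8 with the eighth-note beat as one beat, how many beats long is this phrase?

One eighth-note beat = 2 sixteenth notes.
Convert each value to sixteenth notes: dotted quarter note = 6; quarter note = 4; sixteenth = 1; dotted half = 12; eighth = 2; dotted half note = 12.
Total: 6 + 4 + 1 + 12 + 2 + 12 = 37.
37 ÷ 2 = 18.5 beats.

18.5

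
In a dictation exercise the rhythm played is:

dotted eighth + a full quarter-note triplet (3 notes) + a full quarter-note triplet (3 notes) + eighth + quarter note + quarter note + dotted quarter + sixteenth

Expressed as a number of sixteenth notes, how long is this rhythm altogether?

Working in sixteenth notes: dotted eighth = 3; a full quarter-note triplet (3 notes) (three triplet quarters span one half) = 8; a full quarter-note triplet (3 notes) (three triplet quarters span one half) = 8; eighth = 2; quarter note = 4; quarter note = 4; dotted quarter = 6; sixteenth = 1.
Adding: 3 + 8 + 8 + 2 + 4 + 4 + 6 + 1 = 36 sixteenth notes.

36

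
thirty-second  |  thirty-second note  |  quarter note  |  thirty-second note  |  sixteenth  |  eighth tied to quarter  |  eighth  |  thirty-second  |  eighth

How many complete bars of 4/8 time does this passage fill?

2

One bar of 4/8 = 16 thirty-second notes.
Working in thirty-second notes: thirty-second = 1; thirty-second note = 1; quarter note = 8; thirty-second note = 1; sixteenth = 2; eighth tied to quarter (eighth + quarter) = 12; eighth = 4; thirty-second = 1; eighth = 4.
Adding: 1 + 1 + 8 + 1 + 2 + 12 + 4 + 1 + 4 = 34.
34 ÷ 16 = 2 complete bars with 2 left over.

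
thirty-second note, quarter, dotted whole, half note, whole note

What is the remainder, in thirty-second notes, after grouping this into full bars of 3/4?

One bar of 3/4 = 24 thirty-second notes.
In thirty-second notes: thirty-second note = 1; quarter = 8; dotted whole = 48; half note = 16; whole note = 32.
Adding: 1 + 8 + 48 + 16 + 32 = 105.
105 ÷ 24 = 4 complete bars with 9 thirty-second notes remaining.

9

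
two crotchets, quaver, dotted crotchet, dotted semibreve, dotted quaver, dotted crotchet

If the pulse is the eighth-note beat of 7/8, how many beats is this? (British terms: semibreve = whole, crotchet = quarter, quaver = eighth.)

One eighth-note beat = 2 sixteenth notes.
Convert each value to sixteenth notes: crotchet = 4; crotchet = 4; quaver = 2; dotted crotchet = 6; dotted semibreve = 24; dotted quaver = 3; dotted crotchet = 6.
Total: 4 + 4 + 2 + 6 + 24 + 3 + 6 = 49.
49 ÷ 2 = 24.5 beats.

24.5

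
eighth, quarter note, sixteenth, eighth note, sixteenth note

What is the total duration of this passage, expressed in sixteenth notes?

10

Working in sixteenth notes: eighth = 2; quarter note = 4; sixteenth = 1; eighth note = 2; sixteenth note = 1.
Adding: 2 + 4 + 1 + 2 + 1 = 10 sixteenth notes.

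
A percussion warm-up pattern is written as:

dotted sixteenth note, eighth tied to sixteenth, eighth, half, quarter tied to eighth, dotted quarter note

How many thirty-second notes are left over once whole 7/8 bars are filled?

25

One bar of 7/8 = 28 thirty-second notes.
Working in thirty-second notes: dotted sixteenth note = 3; eighth tied to sixteenth (eighth + sixteenth) = 6; eighth = 4; half = 16; quarter tied to eighth (quarter + eighth) = 12; dotted quarter note = 12.
Adding: 3 + 6 + 4 + 16 + 12 + 12 = 53.
53 ÷ 28 = 1 complete bar with 25 thirty-second notes remaining.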